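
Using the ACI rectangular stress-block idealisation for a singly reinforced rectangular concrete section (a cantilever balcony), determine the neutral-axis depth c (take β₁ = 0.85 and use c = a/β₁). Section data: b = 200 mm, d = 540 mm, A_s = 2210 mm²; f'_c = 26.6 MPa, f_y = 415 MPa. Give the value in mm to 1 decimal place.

T = A_s f_y = 2210 × 415 = 917150 N = 917.15 kN.
Setting C = 0.85 f'_c a b equal to T: a = 917150/(0.85 × 26.6 × 200) = 202.820 mm.
With β₁ = 0.85, c = a/β₁ = 202.820/0.85 = 238.6 mm.

c ≈ 238.6 mm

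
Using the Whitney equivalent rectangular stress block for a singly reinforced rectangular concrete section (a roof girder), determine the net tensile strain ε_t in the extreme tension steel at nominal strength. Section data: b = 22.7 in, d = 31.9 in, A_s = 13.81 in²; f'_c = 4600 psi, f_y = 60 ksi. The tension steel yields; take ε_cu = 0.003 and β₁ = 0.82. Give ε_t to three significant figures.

a = A_s f_y/(0.85 f'_c b) = 9.336 in.
β₁ = 0.82, so c = a/β₁ = 9.336/0.82 = 11.385 in.
From the linear strain diagram with ε_cu = 0.003: ε_t = 0.003 (d − c)/c = 0.003 × (31.9 − 11.385)/11.385 = 0.00541.
Since ε_t ≥ 0.005, the section is tension-controlled.

ε_t ≈ 0.00541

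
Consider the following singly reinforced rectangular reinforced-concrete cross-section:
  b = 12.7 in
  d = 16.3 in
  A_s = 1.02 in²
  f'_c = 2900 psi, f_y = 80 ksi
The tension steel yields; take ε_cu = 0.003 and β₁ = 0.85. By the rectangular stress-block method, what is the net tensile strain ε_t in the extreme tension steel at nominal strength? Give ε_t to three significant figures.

a = A_s f_y/(0.85 f'_c b) = 2.607 in.
β₁ = 0.85, so c = a/β₁ = 2.607/0.85 = 3.067 in.
From the linear strain diagram with ε_cu = 0.003: ε_t = 0.003 (d − c)/c = 0.003 × (16.3 − 3.067)/3.067 = 0.0129.
Since ε_t ≥ 0.005, the section is tension-controlled.

ε_t ≈ 0.0129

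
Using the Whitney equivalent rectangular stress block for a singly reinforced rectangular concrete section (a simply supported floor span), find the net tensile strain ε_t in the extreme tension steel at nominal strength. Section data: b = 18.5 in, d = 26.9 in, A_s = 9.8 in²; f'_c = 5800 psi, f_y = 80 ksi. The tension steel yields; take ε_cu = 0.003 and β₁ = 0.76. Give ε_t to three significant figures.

ε_t ≈ 0.00413

a = A_s f_y/(0.85 f'_c b) = 8.596 in.
β₁ = 0.76, so c = a/β₁ = 8.596/0.76 = 11.311 in.
From the linear strain diagram with ε_cu = 0.003: ε_t = 0.003 (d − c)/c = 0.003 × (26.9 − 11.311)/11.311 = 0.00413.
ε_t is between 0.004 and 0.005 — transition zone.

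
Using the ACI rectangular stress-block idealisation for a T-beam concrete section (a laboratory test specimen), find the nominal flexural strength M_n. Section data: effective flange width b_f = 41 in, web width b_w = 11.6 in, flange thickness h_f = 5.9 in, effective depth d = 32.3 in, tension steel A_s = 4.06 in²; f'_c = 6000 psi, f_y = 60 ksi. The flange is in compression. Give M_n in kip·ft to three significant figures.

Tension: T = A_s f_y = 4.06 × 60 = 243.6 kips.
Try a within the flange: a = T/(0.85 f'_c b_f) = 243.6/(0.85 × 6 × 41) = 1.165 in.
Since a = 1.165 ≤ h_f = 5.9 in, the stress block lies entirely in the flange; analyse as a rectangular beam of width b_f.
M_n = T(d − a/2) = 243.6 × (32.3 − 0.5825) = 7726.4 kip·in.
M_n = 7726.4/12 = 643.87 kip·ft.

M_n ≈ 644 kip·ft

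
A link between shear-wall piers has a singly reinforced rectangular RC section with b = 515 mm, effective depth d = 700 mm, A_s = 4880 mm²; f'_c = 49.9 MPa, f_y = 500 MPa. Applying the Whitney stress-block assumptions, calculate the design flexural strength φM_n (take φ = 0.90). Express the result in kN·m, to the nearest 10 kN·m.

φM_n ≈ 1410 kN·m

T = A_s f_y = 4880 × 500 = 2440000 N = 2440 kN.
From C = T: a = T/(0.85 f'_c b) = 2440000/(0.85 × 49.9 × 515) = 111.70 mm.
M_n = T(d − a/2) = 2440 kN × (700 − 55.85) mm = 1571.73 kN·m.
φM_n = 0.90 × 1571.73 = 1414.56 kN·m.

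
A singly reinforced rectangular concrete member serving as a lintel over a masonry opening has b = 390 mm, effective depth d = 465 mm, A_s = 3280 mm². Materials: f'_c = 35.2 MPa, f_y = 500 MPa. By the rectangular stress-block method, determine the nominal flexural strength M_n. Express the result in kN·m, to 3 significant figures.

M_n ≈ 647 kN·m

T = A_s f_y = 3280 × 500 = 1640000 N = 1640 kN.
From C = T: a = T/(0.85 f'_c b) = 1640000/(0.85 × 35.2 × 390) = 140.55 mm.
M_n = T(d − a/2) = 1640 kN × (465 − 70.275) mm = 647.35 kN·m.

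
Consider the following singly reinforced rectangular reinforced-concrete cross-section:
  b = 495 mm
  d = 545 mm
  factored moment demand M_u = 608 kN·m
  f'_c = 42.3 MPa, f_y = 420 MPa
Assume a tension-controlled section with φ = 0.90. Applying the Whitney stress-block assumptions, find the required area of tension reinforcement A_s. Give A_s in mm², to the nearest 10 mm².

A_s ≈ 3170 mm²

M_n = M_u/φ = 608/0.90 = 675.556 kN·m.
With M_n = 0.85 f'_c a b (d − a/2), solve the quadratic for a:
a = d − √(d² − 2M_n/(0.85 f'_c b)) = 545 − √(545² − 2 × 675.556×10⁶/(0.85 × 42.3 × 495)) = 74.78 mm.
A_s = 0.85 f'_c a b / f_y = 0.85 × 42.3 × 74.78 × 495 / 420 = 3168.8 mm².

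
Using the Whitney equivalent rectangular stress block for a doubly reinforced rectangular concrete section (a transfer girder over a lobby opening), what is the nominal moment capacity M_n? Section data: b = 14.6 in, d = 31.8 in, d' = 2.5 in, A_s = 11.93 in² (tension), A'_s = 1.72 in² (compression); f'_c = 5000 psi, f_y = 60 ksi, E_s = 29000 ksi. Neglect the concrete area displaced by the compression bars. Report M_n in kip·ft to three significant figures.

Assume both steels yield.
a = (A_s − A'_s) f_y/(0.85 f'_c b) = (11.93 − 1.72) × 60/(0.85 × 5 × 14.6) = 9.873 in.
c = a/β₁ = 9.873/0.8 = 12.341 in; ε'_s = 0.003(c − d')/c = 0.0024 ≥ ε_y = 0.0021, so the compression steel yields.
M_n = (A_s − A'_s) f_y (d − a/2) + A'_s f_y (d − d') = 612.6 × (31.8 − 4.9365) + 103.2 × (31.8 − 2.5) = 16456.6 + 3023.8 = 19480.4 kip·in = 19480.4/12 = 1623.37 kip·ft.

M_n ≈ 1620 kip·ft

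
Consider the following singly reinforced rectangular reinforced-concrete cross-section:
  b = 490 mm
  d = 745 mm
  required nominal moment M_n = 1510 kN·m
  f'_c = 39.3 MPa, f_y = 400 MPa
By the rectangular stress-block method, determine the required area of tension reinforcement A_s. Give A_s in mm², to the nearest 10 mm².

A_s ≈ 5580 mm²

With M_n = 0.85 f'_c a b (d − a/2), solve the quadratic for a:
a = d − √(d² − 2M_n/(0.85 f'_c b)) = 745 − √(745² − 2 × 1510×10⁶/(0.85 × 39.3 × 490)) = 136.29 mm.
A_s = 0.85 f'_c a b / f_y = 0.85 × 39.3 × 136.29 × 490 / 400 = 5577.1 mm².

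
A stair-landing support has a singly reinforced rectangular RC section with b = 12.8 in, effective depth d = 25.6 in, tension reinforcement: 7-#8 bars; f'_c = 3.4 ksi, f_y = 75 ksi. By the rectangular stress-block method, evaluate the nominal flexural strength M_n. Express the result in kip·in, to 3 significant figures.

M_n ≈ 8290 kip·in

A_s = 7 × 0.79 = 5.53 in².
T = A_s f_y = 5.53 × 75 = 414.75 kips.
a = T/(0.85 f'_c b) = 414.75/(0.85 × 3.4 × 12.8) = 11.212 in.
M_n = T(d − a/2) = 414.75 × (25.6 − 5.606) = 8292.5 kip·in.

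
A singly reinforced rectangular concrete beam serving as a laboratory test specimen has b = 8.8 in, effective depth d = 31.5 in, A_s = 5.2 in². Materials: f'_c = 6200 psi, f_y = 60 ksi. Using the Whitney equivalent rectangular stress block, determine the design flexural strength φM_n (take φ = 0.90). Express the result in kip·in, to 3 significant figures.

T = A_s f_y = 5.2 × 60 = 312 kips.
a = T/(0.85 f'_c b) = 312/(0.85 × 6.2 × 8.8) = 6.728 in.
M_n = T(d − a/2) = 312 × (31.5 − 3.364) = 8778.4 kip·in.
φM_n = 0.90 × 8778.4 = 7900.6 kip·in.

φM_n ≈ 7900 kip·in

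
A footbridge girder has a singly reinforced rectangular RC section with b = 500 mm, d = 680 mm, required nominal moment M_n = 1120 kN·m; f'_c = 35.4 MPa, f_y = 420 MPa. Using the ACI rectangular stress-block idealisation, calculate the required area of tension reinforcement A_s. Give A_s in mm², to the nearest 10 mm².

A_s ≈ 4300 mm²

With M_n = 0.85 f'_c a b (d − a/2), solve the quadratic for a:
a = d − √(d² − 2M_n/(0.85 f'_c b)) = 680 − √(680² − 2 × 1120×10⁶/(0.85 × 35.4 × 500)) = 120.08 mm.
A_s = 0.85 f'_c a b / f_y = 0.85 × 35.4 × 120.08 × 500 / 420 = 4301.4 mm².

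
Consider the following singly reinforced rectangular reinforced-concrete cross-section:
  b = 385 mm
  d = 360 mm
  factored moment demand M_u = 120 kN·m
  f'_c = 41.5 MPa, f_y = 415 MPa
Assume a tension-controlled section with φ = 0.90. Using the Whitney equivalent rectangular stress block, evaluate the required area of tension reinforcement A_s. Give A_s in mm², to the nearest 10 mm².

M_n = M_u/φ = 120/0.90 = 133.333 kN·m.
With M_n = 0.85 f'_c a b (d − a/2), solve the quadratic for a:
a = d − √(d² − 2M_n/(0.85 f'_c b)) = 360 − √(360² − 2 × 133.333×10⁶/(0.85 × 41.5 × 385)) = 28.39 mm.
A_s = 0.85 f'_c a b / f_y = 0.85 × 41.5 × 28.39 × 385 / 415 = 929.1 mm².

A_s ≈ 930 mm²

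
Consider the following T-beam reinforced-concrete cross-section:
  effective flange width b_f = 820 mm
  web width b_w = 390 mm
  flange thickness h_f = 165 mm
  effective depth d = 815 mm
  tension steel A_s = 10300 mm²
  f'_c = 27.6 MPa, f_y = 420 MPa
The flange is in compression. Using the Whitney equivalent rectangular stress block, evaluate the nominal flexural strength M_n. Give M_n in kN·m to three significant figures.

M_n ≈ 3000 kN·m

Tension: T = A_s f_y = 10300 × 420 = 4326000 N.
Try a within the flange: a = T/(0.85 f'_c b_f) = 4326000/(0.85 × 27.6 × 820) = 224.88 mm.
a = 224.88 > h_f = 165 mm: the block extends into the web. Split into flange-overhang and web parts.
C_f = 0.85 f'_c (b_f − b_w) h_f = 0.85 × 27.6 × (820 − 390) × 165 = 1664487 N.
Remaining web compression depth: a_w = (T − C_f)/(0.85 f'_c b_w) = (4326000 − 1664487)/(0.85 × 27.6 × 390) = 290.89 mm.
M_n = C_f(d − h_f/2) + (T − C_f)(d − a_w/2) = 1664487 × (815 − 82.5) + 2661513 × (815 − 145.445) = 1219.24 + 1782.03 = 3001.27 × 10⁶ N·mm.
M_n = 3001.27 kN·m.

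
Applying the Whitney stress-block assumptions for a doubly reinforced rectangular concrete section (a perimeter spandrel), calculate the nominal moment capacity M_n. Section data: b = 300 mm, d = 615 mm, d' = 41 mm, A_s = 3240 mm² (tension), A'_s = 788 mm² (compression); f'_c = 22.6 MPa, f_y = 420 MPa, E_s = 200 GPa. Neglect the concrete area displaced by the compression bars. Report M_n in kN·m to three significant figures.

M_n ≈ 731 kN·m

Assume both tension and compression steel yield.
Net tension couple steel: A_s − A'_s = 2452 mm².
a = (A_s − A'_s) f_y / (0.85 f'_c b) = 1029840/(0.85 × 22.6 × 300) = 178.70 mm.
c = a/β₁ = 178.70/0.85 = 210.24 mm; ε'_s = 0.003(c − d')/c = 0.0024 ≥ f_y/E_s = 0.0021, so compression steel does yield.
M_n = (A_s − A'_s) f_y (d − a/2) + A'_s f_y (d − d') = [1029840 × (615 − 89.35) + 330960 × (615 − 41)] × 10⁻⁶ = 541.34 + 189.97 = 731.31 kN·m.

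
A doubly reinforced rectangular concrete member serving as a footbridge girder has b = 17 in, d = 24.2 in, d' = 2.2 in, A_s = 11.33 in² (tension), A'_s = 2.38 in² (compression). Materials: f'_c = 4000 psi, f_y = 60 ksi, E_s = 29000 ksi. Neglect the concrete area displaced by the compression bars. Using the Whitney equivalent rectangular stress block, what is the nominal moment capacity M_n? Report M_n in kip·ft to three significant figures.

Assume both steels yield.
a = (A_s − A'_s) f_y/(0.85 f'_c b) = (11.33 − 2.38) × 60/(0.85 × 4 × 17) = 9.291 in.
c = a/β₁ = 9.291/0.85 = 10.931 in; ε'_s = 0.003(c − d')/c = 0.0024 ≥ ε_y = 0.0021, so the compression steel yields.
M_n = (A_s − A'_s) f_y (d − a/2) + A'_s f_y (d − d') = 537 × (24.2 − 4.6455) + 142.8 × (24.2 − 2.2) = 10500.8 + 3141.6 = 13642.4 kip·in = 13642.4/12 = 1136.87 kip·ft.

M_n ≈ 1140 kip·ft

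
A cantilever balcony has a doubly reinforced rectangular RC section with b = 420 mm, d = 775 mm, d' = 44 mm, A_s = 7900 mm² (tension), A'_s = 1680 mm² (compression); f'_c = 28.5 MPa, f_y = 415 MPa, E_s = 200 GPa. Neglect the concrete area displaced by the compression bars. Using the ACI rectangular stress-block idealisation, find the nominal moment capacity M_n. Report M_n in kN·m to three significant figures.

M_n ≈ 2180 kN·m

Assume both tension and compression steel yield.
Net tension couple steel: A_s − A'_s = 6220 mm².
a = (A_s − A'_s) f_y / (0.85 f'_c b) = 2581300/(0.85 × 28.5 × 420) = 253.70 mm.
c = a/β₁ = 253.70/0.846 = 299.88 mm; ε'_s = 0.003(c − d')/c = 0.0026 ≥ f_y/E_s = 0.0021, so compression steel does yield.
M_n = (A_s − A'_s) f_y (d − a/2) + A'_s f_y (d − d') = [2581300 × (775 − 126.85) + 697200 × (775 − 44)] × 10⁻⁶ = 1673.07 + 509.65 = 2182.72 kN·m.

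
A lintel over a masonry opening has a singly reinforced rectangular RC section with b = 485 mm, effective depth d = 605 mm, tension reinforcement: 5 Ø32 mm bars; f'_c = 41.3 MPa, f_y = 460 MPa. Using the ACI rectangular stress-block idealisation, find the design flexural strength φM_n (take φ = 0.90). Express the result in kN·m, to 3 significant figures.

φM_n ≈ 917 kN·m

A_s = 5 × 804 = 4020 mm².
T = A_s f_y = 4020 × 460 = 1849200 N = 1849.2 kN.
From C = T: a = T/(0.85 f'_c b) = 1849200/(0.85 × 41.3 × 485) = 108.61 mm.
M_n = T(d − a/2) = 1849.2 kN × (605 − 54.305) mm = 1018.35 kN·m.
φM_n = 0.90 × 1018.35 = 916.52 kN·m.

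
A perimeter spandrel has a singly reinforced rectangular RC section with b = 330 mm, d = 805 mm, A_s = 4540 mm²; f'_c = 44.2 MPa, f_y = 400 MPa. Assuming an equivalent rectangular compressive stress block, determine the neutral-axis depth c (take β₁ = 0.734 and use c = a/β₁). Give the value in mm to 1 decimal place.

T = A_s f_y = 4540 × 400 = 1816000 N = 1816 kN.
Setting C = 0.85 f'_c a b equal to T: a = 1816000/(0.85 × 44.2 × 330) = 146.474 mm.
With β₁ = 0.734, c = a/β₁ = 146.474/0.734 = 199.6 mm.

c ≈ 199.6 mm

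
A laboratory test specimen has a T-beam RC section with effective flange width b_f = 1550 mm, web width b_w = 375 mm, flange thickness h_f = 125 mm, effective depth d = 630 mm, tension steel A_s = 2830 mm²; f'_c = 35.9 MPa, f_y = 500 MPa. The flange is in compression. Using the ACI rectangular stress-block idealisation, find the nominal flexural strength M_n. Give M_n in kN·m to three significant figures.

M_n ≈ 870 kN·m

Tension: T = A_s f_y = 2830 × 500 = 1415000 N.
Try a within the flange: a = T/(0.85 f'_c b_f) = 1415000/(0.85 × 35.9 × 1550) = 29.92 mm.
Since a = 29.92 ≤ h_f = 125 mm, the stress block lies entirely in the flange; analyse as a rectangular beam of width b_f.
M_n = T(d − a/2) = 1415000 × (630 − 14.96) = 870.28 × 10⁶ N·mm.
M_n = 870.28 kN·m.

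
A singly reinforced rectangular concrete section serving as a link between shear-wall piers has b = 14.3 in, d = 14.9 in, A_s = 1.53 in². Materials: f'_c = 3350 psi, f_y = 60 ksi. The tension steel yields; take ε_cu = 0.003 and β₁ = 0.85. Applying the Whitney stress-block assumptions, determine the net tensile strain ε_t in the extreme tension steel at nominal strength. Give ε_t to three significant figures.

a = A_s f_y/(0.85 f'_c b) = 2.254 in.
β₁ = 0.85, so c = a/β₁ = 2.254/0.85 = 2.652 in.
From the linear strain diagram with ε_cu = 0.003: ε_t = 0.003 (d − c)/c = 0.003 × (14.9 − 2.652)/2.652 = 0.0139.
Since ε_t ≥ 0.005, the section is tension-controlled.

ε_t ≈ 0.0139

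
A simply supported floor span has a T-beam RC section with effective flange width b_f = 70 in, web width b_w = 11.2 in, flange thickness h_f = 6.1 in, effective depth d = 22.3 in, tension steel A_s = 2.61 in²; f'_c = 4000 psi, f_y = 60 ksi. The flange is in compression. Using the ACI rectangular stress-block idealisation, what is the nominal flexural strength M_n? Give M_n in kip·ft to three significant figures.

M_n ≈ 287 kip·ft

Tension: T = A_s f_y = 2.61 × 60 = 156.6 kips.
Try a within the flange: a = T/(0.85 f'_c b_f) = 156.6/(0.85 × 4 × 70) = 0.658 in.
Since a = 0.658 ≤ h_f = 6.1 in, the stress block lies entirely in the flange; analyse as a rectangular beam of width b_f.
M_n = T(d − a/2) = 156.6 × (22.3 − 0.329) = 3440.7 kip·in.
M_n = 3440.7/12 = 286.73 kip·ft.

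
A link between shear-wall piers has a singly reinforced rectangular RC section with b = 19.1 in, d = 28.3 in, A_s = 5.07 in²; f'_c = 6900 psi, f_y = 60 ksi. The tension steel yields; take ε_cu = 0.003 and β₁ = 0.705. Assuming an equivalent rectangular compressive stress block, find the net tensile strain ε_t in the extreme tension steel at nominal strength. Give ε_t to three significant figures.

a = A_s f_y/(0.85 f'_c b) = 2.716 in.
β₁ = 0.705, so c = a/β₁ = 2.716/0.705 = 3.852 in.
From the linear strain diagram with ε_cu = 0.003: ε_t = 0.003 (d − c)/c = 0.003 × (28.3 − 3.852)/3.852 = 0.0190.
Since ε_t ≥ 0.005, the section is tension-controlled.

ε_t ≈ 0.0190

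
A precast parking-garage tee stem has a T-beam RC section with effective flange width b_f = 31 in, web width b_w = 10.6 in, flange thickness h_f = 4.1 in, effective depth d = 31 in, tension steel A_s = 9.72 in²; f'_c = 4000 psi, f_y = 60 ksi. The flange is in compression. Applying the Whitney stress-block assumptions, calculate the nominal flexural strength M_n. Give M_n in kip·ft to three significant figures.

M_n ≈ 1350 kip·ft

Tension: T = A_s f_y = 9.72 × 60 = 583.2 kips.
Try a within the flange: a = T/(0.85 f'_c b_f) = 583.2/(0.85 × 4 × 31) = 5.533 in.
a = 5.533 > h_f = 4.1 in: the block extends into the web. Split into flange-overhang and web parts.
C_f = 0.85 f'_c (b_f − b_w) h_f = 0.85 × 4 × (31 − 10.6) × 4.1 = 284.4 kips.
Remaining web compression depth: a_w = (T − C_f)/(0.85 f'_c b_w) = (583.2 − 284.4)/(0.85 × 4 × 10.6) = 8.291 in.
M_n = C_f(d − h_f/2) + (T − C_f)(d − a_w/2) = 284.4 × (31 − 2.05) + 298.8 × (31 − 4.1455) = 8233.4 + 8024.1 = 16257.5 kip·in.
M_n = 16257.5/12 = 1354.79 kip·ft.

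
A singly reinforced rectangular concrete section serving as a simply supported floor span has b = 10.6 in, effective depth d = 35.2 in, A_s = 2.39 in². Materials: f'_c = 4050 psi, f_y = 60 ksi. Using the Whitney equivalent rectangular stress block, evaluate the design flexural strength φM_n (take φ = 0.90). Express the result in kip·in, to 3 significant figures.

φM_n ≈ 4290 kip·in

T = A_s f_y = 2.39 × 60 = 143.4 kips.
a = T/(0.85 f'_c b) = 143.4/(0.85 × 4.05 × 10.6) = 3.930 in.
M_n = T(d − a/2) = 143.4 × (35.2 − 1.965) = 4765.9 kip·in.
φM_n = 0.90 × 4765.9 = 4289.3 kip·in.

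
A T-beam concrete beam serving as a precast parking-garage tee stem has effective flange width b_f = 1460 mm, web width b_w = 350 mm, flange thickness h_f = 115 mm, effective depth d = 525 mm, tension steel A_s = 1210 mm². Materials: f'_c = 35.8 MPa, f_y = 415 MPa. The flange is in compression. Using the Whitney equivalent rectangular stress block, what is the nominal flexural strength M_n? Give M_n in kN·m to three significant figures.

Tension: T = A_s f_y = 1210 × 415 = 502150 N.
Try a within the flange: a = T/(0.85 f'_c b_f) = 502150/(0.85 × 35.8 × 1460) = 11.30 mm.
Since a = 11.30 ≤ h_f = 115 mm, the stress block lies entirely in the flange; analyse as a rectangular beam of width b_f.
M_n = T(d − a/2) = 502150 × (525 − 5.65) = 260.79 × 10⁶ N·mm.
M_n = 260.79 kN·m.

M_n ≈ 261 kN·m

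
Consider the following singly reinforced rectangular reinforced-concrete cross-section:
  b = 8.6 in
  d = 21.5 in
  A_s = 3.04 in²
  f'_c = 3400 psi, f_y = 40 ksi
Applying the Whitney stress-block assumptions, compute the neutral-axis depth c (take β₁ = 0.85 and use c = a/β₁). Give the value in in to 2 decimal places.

c ≈ 5.76 in

T = A_s f_y = 3.04 × 40 = 121.6 kips.
a = T/(0.85 f'_c b) = 121.6/(0.85 × 3.4 × 8.6) = 4.8926 in.
With β₁ = 0.85, c = a/β₁ = 4.8926/0.85 = 5.76 in.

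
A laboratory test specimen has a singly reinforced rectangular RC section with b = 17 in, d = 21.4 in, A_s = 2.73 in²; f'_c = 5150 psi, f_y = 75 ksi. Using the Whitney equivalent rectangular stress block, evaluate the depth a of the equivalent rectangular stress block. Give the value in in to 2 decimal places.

a ≈ 2.75 in

T = A_s f_y = 2.73 × 75 = 204.75 kips.
a = T/(0.85 f'_c b) = 204.75/(0.85 × 5.15 × 17) = 2.75 in.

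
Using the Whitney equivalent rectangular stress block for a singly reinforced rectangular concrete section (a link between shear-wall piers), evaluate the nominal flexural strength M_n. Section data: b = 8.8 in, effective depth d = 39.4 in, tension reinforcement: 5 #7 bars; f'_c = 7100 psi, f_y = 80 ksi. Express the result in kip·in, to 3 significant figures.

M_n ≈ 8910 kip·in

A_s = 5 × 0.6 = 3 in².
T = A_s f_y = 3 × 80 = 240 kips.
a = T/(0.85 f'_c b) = 240/(0.85 × 7.1 × 8.8) = 4.519 in.
M_n = T(d − a/2) = 240 × (39.4 − 2.2595) = 8913.7 kip·in.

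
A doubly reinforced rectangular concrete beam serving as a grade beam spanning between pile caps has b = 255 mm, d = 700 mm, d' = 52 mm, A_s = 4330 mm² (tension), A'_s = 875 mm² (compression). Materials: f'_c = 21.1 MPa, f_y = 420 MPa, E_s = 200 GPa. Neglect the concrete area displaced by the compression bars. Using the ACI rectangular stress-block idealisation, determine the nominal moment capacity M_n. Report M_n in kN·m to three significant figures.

Assume both tension and compression steel yield.
Net tension couple steel: A_s − A'_s = 3455 mm².
a = (A_s − A'_s) f_y / (0.85 f'_c b) = 1451100/(0.85 × 21.1 × 255) = 317.29 mm.
c = a/β₁ = 317.29/0.85 = 373.28 mm; ε'_s = 0.003(c − d')/c = 0.0026 ≥ f_y/E_s = 0.0021, so compression steel does yield.
M_n = (A_s − A'_s) f_y (d − a/2) + A'_s f_y (d − d') = [1451100 × (700 − 158.645) + 367500 × (700 − 52)] × 10⁻⁶ = 785.56 + 238.14 = 1023.70 kN·m.

M_n ≈ 1020 kN·m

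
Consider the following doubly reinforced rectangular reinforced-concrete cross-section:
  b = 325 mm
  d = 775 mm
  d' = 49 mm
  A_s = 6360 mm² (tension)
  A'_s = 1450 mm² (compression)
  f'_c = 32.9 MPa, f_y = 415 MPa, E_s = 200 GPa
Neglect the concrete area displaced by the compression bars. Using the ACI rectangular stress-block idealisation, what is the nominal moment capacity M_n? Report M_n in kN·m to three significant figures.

M_n ≈ 1790 kN·m

Assume both tension and compression steel yield.
Net tension couple steel: A_s − A'_s = 4910 mm².
a = (A_s − A'_s) f_y / (0.85 f'_c b) = 2037650/(0.85 × 32.9 × 325) = 224.20 mm.
c = a/β₁ = 224.20/0.815 = 275.09 mm; ε'_s = 0.003(c − d')/c = 0.0025 ≥ f_y/E_s = 0.0021, so compression steel does yield.
M_n = (A_s − A'_s) f_y (d − a/2) + A'_s f_y (d − d') = [2037650 × (775 − 112.1) + 601750 × (775 − 49)] × 10⁻⁶ = 1350.76 + 436.87 = 1787.63 kN·m.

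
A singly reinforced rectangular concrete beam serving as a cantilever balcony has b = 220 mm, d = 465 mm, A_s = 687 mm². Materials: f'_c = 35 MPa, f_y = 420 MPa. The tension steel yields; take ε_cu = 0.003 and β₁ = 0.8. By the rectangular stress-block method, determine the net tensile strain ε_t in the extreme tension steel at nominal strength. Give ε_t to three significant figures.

ε_t ≈ 0.0223

a = A_s f_y/(0.85 f'_c b) = 44.09 mm.
β₁ = 0.8, so c = a/β₁ = 44.09/0.8 = 55.11 mm.
From the linear strain diagram with ε_cu = 0.003: ε_t = 0.003 (d − c)/c = 0.003 × (465 − 55.11)/55.11 = 0.0223.
Since ε_t ≥ 0.005, the section is tension-controlled.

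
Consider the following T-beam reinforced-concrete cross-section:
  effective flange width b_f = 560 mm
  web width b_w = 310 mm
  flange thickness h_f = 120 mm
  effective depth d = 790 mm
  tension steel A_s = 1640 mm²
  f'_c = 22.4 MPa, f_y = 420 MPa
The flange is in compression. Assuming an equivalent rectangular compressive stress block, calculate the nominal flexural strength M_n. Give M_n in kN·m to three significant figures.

Tension: T = A_s f_y = 1640 × 420 = 688800 N.
Try a within the flange: a = T/(0.85 f'_c b_f) = 688800/(0.85 × 22.4 × 560) = 64.60 mm.
Since a = 64.60 ≤ h_f = 120 mm, the stress block lies entirely in the flange; analyse as a rectangular beam of width b_f.
M_n = T(d − a/2) = 688800 × (790 − 32.3) = 521.90 × 10⁶ N·mm.
M_n = 521.90 kN·m.

M_n ≈ 522 kN·m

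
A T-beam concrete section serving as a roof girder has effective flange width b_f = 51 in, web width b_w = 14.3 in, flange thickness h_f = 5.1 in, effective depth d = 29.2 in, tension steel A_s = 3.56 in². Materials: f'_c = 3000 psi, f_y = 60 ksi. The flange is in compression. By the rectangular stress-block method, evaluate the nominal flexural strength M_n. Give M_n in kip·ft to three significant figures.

Tension: T = A_s f_y = 3.56 × 60 = 213.6 kips.
Try a within the flange: a = T/(0.85 f'_c b_f) = 213.6/(0.85 × 3 × 51) = 1.642 in.
Since a = 1.642 ≤ h_f = 5.1 in, the stress block lies entirely in the flange; analyse as a rectangular beam of width b_f.
M_n = T(d − a/2) = 213.6 × (29.2 − 0.821) = 6061.8 kip·in.
M_n = 6061.8/12 = 505.15 kip·ft.

M_n ≈ 505 kip·ft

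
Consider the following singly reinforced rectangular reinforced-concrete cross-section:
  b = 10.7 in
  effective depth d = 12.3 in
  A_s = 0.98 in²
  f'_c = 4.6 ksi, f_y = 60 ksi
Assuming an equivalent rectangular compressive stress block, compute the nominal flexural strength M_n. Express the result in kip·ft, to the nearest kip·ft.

M_n ≈ 57 kip·ft

T = A_s f_y = 0.98 × 60 = 58.8 kips.
a = T/(0.85 f'_c b) = 58.8/(0.85 × 4.6 × 10.7) = 1.405 in.
M_n = T(d − a/2) = 58.8 × (12.3 − 0.7025) = 681.9 kip·in = 681.9/12 = 56.83 kip·ft.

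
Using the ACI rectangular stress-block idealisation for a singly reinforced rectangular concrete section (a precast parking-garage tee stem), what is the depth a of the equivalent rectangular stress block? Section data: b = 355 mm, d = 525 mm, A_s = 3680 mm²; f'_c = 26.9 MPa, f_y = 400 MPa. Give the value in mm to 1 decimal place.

T = A_s f_y = 3680 × 400 = 1472000 N = 1472 kN.
Setting C = 0.85 f'_c a b equal to T: a = 1472000/(0.85 × 26.9 × 355) = 181.3 mm.

a ≈ 181.3 mm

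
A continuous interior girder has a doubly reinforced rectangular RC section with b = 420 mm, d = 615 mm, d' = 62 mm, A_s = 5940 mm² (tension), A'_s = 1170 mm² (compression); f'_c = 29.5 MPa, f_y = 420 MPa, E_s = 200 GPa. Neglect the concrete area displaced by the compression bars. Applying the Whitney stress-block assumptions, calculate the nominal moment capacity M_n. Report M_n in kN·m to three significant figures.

M_n ≈ 1310 kN·m

Assume both tension and compression steel yield.
Net tension couple steel: A_s − A'_s = 4770 mm².
a = (A_s − A'_s) f_y / (0.85 f'_c b) = 2003400/(0.85 × 29.5 × 420) = 190.23 mm.
c = a/β₁ = 190.23/0.839 = 226.73 mm; ε'_s = 0.003(c − d')/c = 0.0022 ≥ f_y/E_s = 0.0021, so compression steel does yield.
M_n = (A_s − A'_s) f_y (d − a/2) + A'_s f_y (d − d') = [2003400 × (615 − 95.115) + 491400 × (615 − 62)] × 10⁻⁶ = 1041.54 + 271.74 = 1313.28 kN·m.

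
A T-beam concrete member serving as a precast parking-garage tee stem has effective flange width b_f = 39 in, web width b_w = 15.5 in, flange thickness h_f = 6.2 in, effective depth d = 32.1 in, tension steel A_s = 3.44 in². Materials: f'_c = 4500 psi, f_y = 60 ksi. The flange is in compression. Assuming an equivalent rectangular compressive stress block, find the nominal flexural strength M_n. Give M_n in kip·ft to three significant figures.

M_n ≈ 540 kip·ft

Tension: T = A_s f_y = 3.44 × 60 = 206.4 kips.
Try a within the flange: a = T/(0.85 f'_c b_f) = 206.4/(0.85 × 4.5 × 39) = 1.384 in.
Since a = 1.384 ≤ h_f = 6.2 in, the stress block lies entirely in the flange; analyse as a rectangular beam of width b_f.
M_n = T(d − a/2) = 206.4 × (32.1 − 0.692) = 6482.6 kip·in.
M_n = 6482.6/12 = 540.22 kip·ft.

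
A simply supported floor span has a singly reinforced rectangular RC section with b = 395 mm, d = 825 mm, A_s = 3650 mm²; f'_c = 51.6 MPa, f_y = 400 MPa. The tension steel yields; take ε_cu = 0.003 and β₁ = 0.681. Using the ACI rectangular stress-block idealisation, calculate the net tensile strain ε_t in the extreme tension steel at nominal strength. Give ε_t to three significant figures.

ε_t ≈ 0.0170

a = A_s f_y/(0.85 f'_c b) = 84.27 mm.
β₁ = 0.681, so c = a/β₁ = 84.27/0.681 = 123.74 mm.
From the linear strain diagram with ε_cu = 0.003: ε_t = 0.003 (d − c)/c = 0.003 × (825 − 123.74)/123.74 = 0.0170.
Since ε_t ≥ 0.005, the section is tension-controlled.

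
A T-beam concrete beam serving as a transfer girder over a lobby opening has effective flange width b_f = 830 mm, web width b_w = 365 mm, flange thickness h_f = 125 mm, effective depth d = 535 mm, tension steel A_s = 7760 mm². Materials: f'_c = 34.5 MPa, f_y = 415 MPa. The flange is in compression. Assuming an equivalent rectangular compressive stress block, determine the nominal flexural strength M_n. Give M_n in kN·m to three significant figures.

Tension: T = A_s f_y = 7760 × 415 = 3220400 N.
Try a within the flange: a = T/(0.85 f'_c b_f) = 3220400/(0.85 × 34.5 × 830) = 132.31 mm.
a = 132.31 > h_f = 125 mm: the block extends into the web. Split into flange-overhang and web parts.
C_f = 0.85 f'_c (b_f − b_w) h_f = 0.85 × 34.5 × (830 − 365) × 125 = 1704516 N.
Remaining web compression depth: a_w = (T − C_f)/(0.85 f'_c b_w) = (3220400 − 1704516)/(0.85 × 34.5 × 365) = 141.62 mm.
M_n = C_f(d − h_f/2) + (T − C_f)(d − a_w/2) = 1704516 × (535 − 62.5) + 1515884 × (535 − 70.81) = 805.38 + 703.66 = 1509.04 × 10⁶ N·mm.
M_n = 1509.04 kN·m.

M_n ≈ 1510 kN·m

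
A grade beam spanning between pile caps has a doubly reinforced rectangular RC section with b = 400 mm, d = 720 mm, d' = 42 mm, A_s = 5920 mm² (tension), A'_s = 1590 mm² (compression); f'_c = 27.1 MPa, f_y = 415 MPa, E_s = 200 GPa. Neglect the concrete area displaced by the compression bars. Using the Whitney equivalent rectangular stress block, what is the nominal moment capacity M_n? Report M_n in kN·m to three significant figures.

M_n ≈ 1570 kN·m

Assume both tension and compression steel yield.
Net tension couple steel: A_s − A'_s = 4330 mm².
a = (A_s − A'_s) f_y / (0.85 f'_c b) = 1796950/(0.85 × 27.1 × 400) = 195.02 mm.
c = a/β₁ = 195.02/0.85 = 229.44 mm; ε'_s = 0.003(c − d')/c = 0.0025 ≥ f_y/E_s = 0.0021, so compression steel does yield.
M_n = (A_s − A'_s) f_y (d − a/2) + A'_s f_y (d − d') = [1796950 × (720 − 97.51) + 659850 × (720 − 42)] × 10⁻⁶ = 1118.58 + 447.38 = 1565.96 kN·m.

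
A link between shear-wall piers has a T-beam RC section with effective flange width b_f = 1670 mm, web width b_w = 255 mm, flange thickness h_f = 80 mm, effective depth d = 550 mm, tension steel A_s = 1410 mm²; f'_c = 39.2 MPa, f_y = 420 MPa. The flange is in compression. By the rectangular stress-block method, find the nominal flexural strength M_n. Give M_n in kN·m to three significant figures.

M_n ≈ 323 kN·m

Tension: T = A_s f_y = 1410 × 420 = 592200 N.
Try a within the flange: a = T/(0.85 f'_c b_f) = 592200/(0.85 × 39.2 × 1670) = 10.64 mm.
Since a = 10.64 ≤ h_f = 80 mm, the stress block lies entirely in the flange; analyse as a rectangular beam of width b_f.
M_n = T(d − a/2) = 592200 × (550 − 5.32) = 322.56 × 10⁶ N·mm.
M_n = 322.56 kN·m.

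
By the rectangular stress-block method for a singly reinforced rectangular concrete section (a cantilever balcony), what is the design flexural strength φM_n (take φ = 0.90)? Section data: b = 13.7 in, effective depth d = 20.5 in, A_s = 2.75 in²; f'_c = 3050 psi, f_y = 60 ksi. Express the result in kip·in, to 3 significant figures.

φM_n ≈ 2700 kip·in

T = A_s f_y = 2.75 × 60 = 165 kips.
a = T/(0.85 f'_c b) = 165/(0.85 × 3.05 × 13.7) = 4.646 in.
M_n = T(d − a/2) = 165 × (20.5 − 2.323) = 2999.2 kip·in.
φM_n = 0.90 × 2999.2 = 2699.3 kip·in.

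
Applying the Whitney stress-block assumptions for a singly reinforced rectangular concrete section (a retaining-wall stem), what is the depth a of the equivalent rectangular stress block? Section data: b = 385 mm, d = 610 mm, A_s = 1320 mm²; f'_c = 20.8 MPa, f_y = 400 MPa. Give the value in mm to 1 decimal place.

T = A_s f_y = 1320 × 400 = 528000 N = 528 kN.
Setting C = 0.85 f'_c a b equal to T: a = 528000/(0.85 × 20.8 × 385) = 77.6 mm.

a ≈ 77.6 mm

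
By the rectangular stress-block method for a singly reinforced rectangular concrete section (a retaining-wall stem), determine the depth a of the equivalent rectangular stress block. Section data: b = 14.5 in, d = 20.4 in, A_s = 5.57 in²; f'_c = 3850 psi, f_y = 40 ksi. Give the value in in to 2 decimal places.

a ≈ 4.70 in

T = A_s f_y = 5.57 × 40 = 222.8 kips.
a = T/(0.85 f'_c b) = 222.8/(0.85 × 3.85 × 14.5) = 4.70 in.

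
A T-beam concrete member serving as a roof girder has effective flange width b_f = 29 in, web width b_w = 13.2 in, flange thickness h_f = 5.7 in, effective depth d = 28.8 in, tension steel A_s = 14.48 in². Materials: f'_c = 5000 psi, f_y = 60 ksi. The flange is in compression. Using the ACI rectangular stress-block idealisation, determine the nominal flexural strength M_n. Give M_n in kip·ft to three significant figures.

M_n ≈ 1820 kip·ft

Tension: T = A_s f_y = 14.48 × 60 = 868.8 kips.
Try a within the flange: a = T/(0.85 f'_c b_f) = 868.8/(0.85 × 5 × 29) = 7.049 in.
a = 7.049 > h_f = 5.7 in: the block extends into the web. Split into flange-overhang and web parts.
C_f = 0.85 f'_c (b_f − b_w) h_f = 0.85 × 5 × (29 − 13.2) × 5.7 = 382.8 kips.
Remaining web compression depth: a_w = (T − C_f)/(0.85 f'_c b_w) = (868.8 − 382.8)/(0.85 × 5 × 13.2) = 8.663 in.
M_n = C_f(d − h_f/2) + (T − C_f)(d − a_w/2) = 382.8 × (28.8 − 2.85) + 486 × (28.8 − 4.3315) = 9933.7 + 11891.7 = 21825.4 kip·in.
M_n = 21825.4/12 = 1818.78 kip·ft.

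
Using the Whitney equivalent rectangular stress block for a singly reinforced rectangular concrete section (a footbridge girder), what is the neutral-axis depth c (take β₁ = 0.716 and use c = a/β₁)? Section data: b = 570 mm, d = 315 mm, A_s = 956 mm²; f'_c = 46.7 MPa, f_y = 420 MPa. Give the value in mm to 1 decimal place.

c ≈ 24.8 mm

T = A_s f_y = 956 × 420 = 401520 N = 401.52 kN.
Setting C = 0.85 f'_c a b equal to T: a = 401520/(0.85 × 46.7 × 570) = 17.746 mm.
With β₁ = 0.716, c = a/β₁ = 17.746/0.716 = 24.8 mm.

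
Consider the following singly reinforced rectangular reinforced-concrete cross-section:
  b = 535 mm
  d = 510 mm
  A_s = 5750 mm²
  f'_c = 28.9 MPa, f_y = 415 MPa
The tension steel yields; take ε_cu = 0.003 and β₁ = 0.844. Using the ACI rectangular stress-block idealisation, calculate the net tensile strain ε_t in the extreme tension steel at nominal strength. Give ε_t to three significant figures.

a = A_s f_y/(0.85 f'_c b) = 181.57 mm.
β₁ = 0.844, so c = a/β₁ = 181.57/0.844 = 215.13 mm.
From the linear strain diagram with ε_cu = 0.003: ε_t = 0.003 (d − c)/c = 0.003 × (510 − 215.13)/215.13 = 0.00411.
ε_t is between 0.004 and 0.005 — transition zone.

ε_t ≈ 0.00411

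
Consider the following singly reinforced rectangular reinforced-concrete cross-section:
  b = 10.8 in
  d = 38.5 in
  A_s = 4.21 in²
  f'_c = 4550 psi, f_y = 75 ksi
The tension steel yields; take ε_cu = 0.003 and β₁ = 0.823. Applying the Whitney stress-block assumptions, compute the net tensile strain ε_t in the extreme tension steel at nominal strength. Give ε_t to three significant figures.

ε_t ≈ 0.00957

a = A_s f_y/(0.85 f'_c b) = 7.559 in.
β₁ = 0.823, so c = a/β₁ = 7.559/0.823 = 9.185 in.
From the linear strain diagram with ε_cu = 0.003: ε_t = 0.003 (d − c)/c = 0.003 × (38.5 − 9.185)/9.185 = 0.00957.
Since ε_t ≥ 0.005, the section is tension-controlled.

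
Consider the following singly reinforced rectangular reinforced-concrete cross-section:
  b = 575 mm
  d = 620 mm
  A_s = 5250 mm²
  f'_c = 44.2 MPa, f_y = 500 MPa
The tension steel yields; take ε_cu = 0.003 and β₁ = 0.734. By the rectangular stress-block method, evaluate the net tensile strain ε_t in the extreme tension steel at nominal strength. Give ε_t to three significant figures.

ε_t ≈ 0.00824

a = A_s f_y/(0.85 f'_c b) = 121.51 mm.
β₁ = 0.734, so c = a/β₁ = 121.51/0.734 = 165.54 mm.
From the linear strain diagram with ε_cu = 0.003: ε_t = 0.003 (d − c)/c = 0.003 × (620 − 165.54)/165.54 = 0.00824.
Since ε_t ≥ 0.005, the section is tension-controlled.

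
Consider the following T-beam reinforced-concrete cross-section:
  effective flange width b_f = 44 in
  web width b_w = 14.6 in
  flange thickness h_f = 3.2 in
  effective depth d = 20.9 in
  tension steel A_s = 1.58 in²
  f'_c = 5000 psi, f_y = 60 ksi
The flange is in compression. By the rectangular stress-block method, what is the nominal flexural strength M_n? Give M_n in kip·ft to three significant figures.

M_n ≈ 163 kip·ft

Tension: T = A_s f_y = 1.58 × 60 = 94.8 kips.
Try a within the flange: a = T/(0.85 f'_c b_f) = 94.8/(0.85 × 5 × 44) = 0.507 in.
Since a = 0.507 ≤ h_f = 3.2 in, the stress block lies entirely in the flange; analyse as a rectangular beam of width b_f.
M_n = T(d − a/2) = 94.8 × (20.9 − 0.2535) = 1957.3 kip·in.
M_n = 1957.3/12 = 163.11 kip·ft.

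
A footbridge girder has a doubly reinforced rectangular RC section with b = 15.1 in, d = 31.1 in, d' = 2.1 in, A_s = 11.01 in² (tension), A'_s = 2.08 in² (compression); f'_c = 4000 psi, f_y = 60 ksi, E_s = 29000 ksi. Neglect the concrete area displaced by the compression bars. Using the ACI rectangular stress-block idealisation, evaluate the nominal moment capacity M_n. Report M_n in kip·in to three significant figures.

Assume both steels yield.
a = (A_s − A'_s) f_y/(0.85 f'_c b) = (11.01 − 2.08) × 60/(0.85 × 4 × 15.1) = 10.436 in.
c = a/β₁ = 10.436/0.85 = 12.278 in; ε'_s = 0.003(c − d')/c = 0.0025 ≥ ε_y = 0.0021, so the compression steel yields.
M_n = (A_s − A'_s) f_y (d − a/2) + A'_s f_y (d − d') = 535.8 × (31.1 − 5.218) + 124.8 × (31.1 − 2.1) = 13867.6 + 3619.2 = 17486.8 kip·in.

M_n ≈ 17500 kip·in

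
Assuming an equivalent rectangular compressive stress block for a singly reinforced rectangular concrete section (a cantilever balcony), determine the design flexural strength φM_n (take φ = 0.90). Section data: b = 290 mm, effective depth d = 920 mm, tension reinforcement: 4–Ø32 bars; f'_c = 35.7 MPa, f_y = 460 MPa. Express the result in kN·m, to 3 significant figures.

A_s = 4 × 804 = 3216 mm².
T = A_s f_y = 3216 × 460 = 1479360 N = 1479.36 kN.
From C = T: a = T/(0.85 f'_c b) = 1479360/(0.85 × 35.7 × 290) = 168.11 mm.
M_n = T(d − a/2) = 1479.36 kN × (920 − 84.055) mm = 1236.66 kN·m.
φM_n = 0.90 × 1236.66 = 1112.99 kN·m.

φM_n ≈ 1110 kN·m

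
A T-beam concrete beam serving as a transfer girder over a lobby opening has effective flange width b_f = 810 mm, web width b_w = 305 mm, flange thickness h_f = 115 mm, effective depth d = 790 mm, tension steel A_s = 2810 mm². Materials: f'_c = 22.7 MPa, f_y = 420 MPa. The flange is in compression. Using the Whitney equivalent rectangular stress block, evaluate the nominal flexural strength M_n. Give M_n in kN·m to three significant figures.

Tension: T = A_s f_y = 2810 × 420 = 1180200 N.
Try a within the flange: a = T/(0.85 f'_c b_f) = 1180200/(0.85 × 22.7 × 810) = 75.51 mm.
Since a = 75.51 ≤ h_f = 115 mm, the stress block lies entirely in the flange; analyse as a rectangular beam of width b_f.
M_n = T(d − a/2) = 1180200 × (790 − 37.755) = 887.80 × 10⁶ N·mm.
M_n = 887.80 kN·m.

M_n ≈ 888 kN·m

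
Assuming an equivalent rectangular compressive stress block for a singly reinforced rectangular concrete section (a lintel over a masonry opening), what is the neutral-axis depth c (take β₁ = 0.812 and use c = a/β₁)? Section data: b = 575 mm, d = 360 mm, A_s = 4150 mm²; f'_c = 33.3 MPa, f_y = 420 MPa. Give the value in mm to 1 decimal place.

T = A_s f_y = 4150 × 420 = 1743000 N = 1743 kN.
Setting C = 0.85 f'_c a b equal to T: a = 1743000/(0.85 × 33.3 × 575) = 107.094 mm.
With β₁ = 0.812, c = a/β₁ = 107.094/0.812 = 131.9 mm.

c ≈ 131.9 mm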